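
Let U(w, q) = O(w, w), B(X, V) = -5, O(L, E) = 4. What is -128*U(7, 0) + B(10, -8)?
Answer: -517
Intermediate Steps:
U(w, q) = 4
-128*U(7, 0) + B(10, -8) = -128*4 - 5 = -512 - 5 = -517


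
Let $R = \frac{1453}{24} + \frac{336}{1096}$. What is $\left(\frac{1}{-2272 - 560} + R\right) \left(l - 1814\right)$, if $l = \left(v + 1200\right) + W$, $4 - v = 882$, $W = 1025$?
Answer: $- \frac{3674979445}{129328} \approx -28416.0$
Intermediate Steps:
$v = -878$ ($v = 4 - 882 = -878$)
$l = 1347$ ($l = \left(-878 + 1200\right) + 1025 = 322 + 1025 = 1347$)
$R = \frac{200069}{3288}$ ($R = 1453 \cdot \frac{1}{24} + 336 \cdot \frac{1}{1096} = \frac{1453}{24} + \frac{42}{137} = \frac{200069}{3288} \approx 60.848$)
$\left(\frac{1}{-2272 - 560} + R\right) \left(l - 1814\right) = \left(\frac{1}{-2272 - 560} + \frac{200069}{3288}\right) \left(1347 - 1814\right) = \left(\frac{1}{-2832} + \frac{200069}{3288}\right) \left(-467\right) = \left(- \frac{1}{2832} + \frac{200069}{3288}\right) \left(-467\right) = \frac{7869335}{129328} \left(-467\right) = - \frac{3674979445}{129328}$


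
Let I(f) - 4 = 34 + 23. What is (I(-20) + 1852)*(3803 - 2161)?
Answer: 3141146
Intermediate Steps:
I(f) = 61 (I(f) = 4 + (34 + 23) = 4 + 57 = 61)
(I(-20) + 1852)*(3803 - 2161) = (61 + 1852)*(3803 - 2161) = 1913*1642 = 3141146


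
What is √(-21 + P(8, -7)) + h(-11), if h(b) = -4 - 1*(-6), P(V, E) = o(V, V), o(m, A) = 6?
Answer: 2 + I*√15 ≈ 2.0 + 3.873*I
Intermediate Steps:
P(V, E) = 6
h(b) = 2 (h(b) = -4 + 6 = 2)
√(-21 + P(8, -7)) + h(-11) = √(-21 + 6) + 2 = √(-15) + 2 = I*√15 + 2 = 2 + I*√15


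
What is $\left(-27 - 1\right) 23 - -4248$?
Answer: $3604$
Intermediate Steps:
$\left(-27 - 1\right) 23 - -4248 = \left(-28\right) 23 + 4248 = -644 + 4248 = 3604$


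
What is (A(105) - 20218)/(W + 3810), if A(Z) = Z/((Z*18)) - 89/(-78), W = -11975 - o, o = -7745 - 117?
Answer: 2365366/35451 ≈ 66.722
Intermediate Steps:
o = -7862
W = -4113 (W = -11975 - 1*(-7862) = -11975 + 7862 = -4113)
A(Z) = 140/117 (A(Z) = Z/((18*Z)) - 89*(-1/78) = Z*(1/(18*Z)) + 89/78 = 1/18 + 89/78 = 140/117)
(A(105) - 20218)/(W + 3810) = (140/117 - 20218)/(-4113 + 3810) = -2365366/117/(-303) = -2365366/117*(-1/303) = 2365366/35451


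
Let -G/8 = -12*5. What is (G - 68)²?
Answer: 169744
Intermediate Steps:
G = 480 (G = -(-96)*5 = -8*(-60) = 480)
(G - 68)² = (480 - 68)² = 412² = 169744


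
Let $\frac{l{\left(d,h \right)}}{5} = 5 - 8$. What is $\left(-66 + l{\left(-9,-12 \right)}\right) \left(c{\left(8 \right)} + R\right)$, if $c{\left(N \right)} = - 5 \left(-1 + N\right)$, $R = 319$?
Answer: $-23004$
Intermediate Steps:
$c{\left(N \right)} = 5 - 5 N$
$l{\left(d,h \right)} = -15$ ($l{\left(d,h \right)} = 5 \left(5 - 8\right) = 5 \left(-3\right) = -15$)
$\left(-66 + l{\left(-9,-12 \right)}\right) \left(c{\left(8 \right)} + R\right) = \left(-66 - 15\right) \left(\left(5 - 40\right) + 319\right) = - 81 \left(\left(5 - 40\right) + 319\right) = - 81 \left(-35 + 319\right) = \left(-81\right) 284 = -23004$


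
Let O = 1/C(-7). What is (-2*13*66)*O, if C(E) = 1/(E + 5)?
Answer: 3432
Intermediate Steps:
C(E) = 1/(5 + E)
O = -2 (O = 1/(1/(5 - 7)) = 1/(1/(-2)) = 1/(-½) = -2)
(-2*13*66)*O = (-2*13*66)*(-2) = -26*66*(-2) = -1716*(-2) = 3432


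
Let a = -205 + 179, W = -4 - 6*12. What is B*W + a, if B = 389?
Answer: -29590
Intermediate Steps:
W = -76 (W = -4 - 72 = -76)
a = -26
B*W + a = 389*(-76) - 26 = -29564 - 26 = -29590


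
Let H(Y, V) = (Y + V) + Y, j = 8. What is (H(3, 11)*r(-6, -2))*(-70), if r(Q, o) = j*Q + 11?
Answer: 44030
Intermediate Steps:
H(Y, V) = V + 2*Y (H(Y, V) = (V + Y) + Y = V + 2*Y)
r(Q, o) = 11 + 8*Q (r(Q, o) = 8*Q + 11 = 11 + 8*Q)
(H(3, 11)*r(-6, -2))*(-70) = ((11 + 2*3)*(11 + 8*(-6)))*(-70) = ((11 + 6)*(11 - 48))*(-70) = (17*(-37))*(-70) = -629*(-70) = 44030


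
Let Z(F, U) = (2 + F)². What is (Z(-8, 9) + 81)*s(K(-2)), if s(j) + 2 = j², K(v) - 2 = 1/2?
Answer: 1989/4 ≈ 497.25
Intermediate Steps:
K(v) = 5/2 (K(v) = 2 + 1/2 = 2 + ½ = 5/2)
s(j) = -2 + j²
(Z(-8, 9) + 81)*s(K(-2)) = ((2 - 8)² + 81)*(-2 + (5/2)²) = ((-6)² + 81)*(-2 + 25/4) = (36 + 81)*(17/4) = 117*(17/4) = 1989/4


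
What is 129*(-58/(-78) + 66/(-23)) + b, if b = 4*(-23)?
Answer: -109509/299 ≈ -366.25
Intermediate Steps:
b = -92
129*(-58/(-78) + 66/(-23)) + b = 129*(-58/(-78) + 66/(-23)) - 92 = 129*(-58*(-1/78) + 66*(-1/23)) - 92 = 129*(29/39 - 66/23) - 92 = 129*(-1907/897) - 92 = -82001/299 - 92 = -109509/299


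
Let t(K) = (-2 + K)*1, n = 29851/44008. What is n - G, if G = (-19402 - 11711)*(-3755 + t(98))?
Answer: -5009979257885/44008 ≈ -1.1384e+8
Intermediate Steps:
n = 29851/44008 (n = 29851*(1/44008) = 29851/44008 ≈ 0.67831)
t(K) = -2 + K
G = 113842467 (G = (-19402 - 11711)*(-3755 + (-2 + 98)) = -31113*(-3755 + 96) = -31113*(-3659) = 113842467)
n - G = 29851/44008 - 1*113842467 = 29851/44008 - 113842467 = -5009979257885/44008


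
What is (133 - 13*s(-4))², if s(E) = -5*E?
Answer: 16129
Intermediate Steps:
(133 - 13*s(-4))² = (133 - (-65)*(-4))² = (133 - 13*20)² = (133 - 260)² = (-127)² = 16129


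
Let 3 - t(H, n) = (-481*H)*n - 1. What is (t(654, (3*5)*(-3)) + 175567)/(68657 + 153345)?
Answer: -13980259/222002 ≈ -62.974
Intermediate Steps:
t(H, n) = 4 + 481*H*n (t(H, n) = 3 - ((-481*H)*n - 1) = 3 - (-481*H*n - 1) = 3 - (-1 - 481*H*n) = 3 + (1 + 481*H*n) = 4 + 481*H*n)
(t(654, (3*5)*(-3)) + 175567)/(68657 + 153345) = ((4 + 481*654*((3*5)*(-3))) + 175567)/(68657 + 153345) = ((4 + 481*654*(15*(-3))) + 175567)/222002 = ((4 + 481*654*(-45)) + 175567)*(1/222002) = ((4 - 14155830) + 175567)*(1/222002) = (-14155826 + 175567)*(1/222002) = -13980259*1/222002 = -13980259/222002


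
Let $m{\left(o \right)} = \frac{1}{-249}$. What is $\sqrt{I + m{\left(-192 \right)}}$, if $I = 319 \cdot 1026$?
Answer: $\frac{\sqrt{20292555045}}{249} \approx 572.1$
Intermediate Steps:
$I = 327294$
$m{\left(o \right)} = - \frac{1}{249}$
$\sqrt{I + m{\left(-192 \right)}} = \sqrt{327294 - \frac{1}{249}} = \sqrt{\frac{81496205}{249}} = \frac{\sqrt{20292555045}}{249}$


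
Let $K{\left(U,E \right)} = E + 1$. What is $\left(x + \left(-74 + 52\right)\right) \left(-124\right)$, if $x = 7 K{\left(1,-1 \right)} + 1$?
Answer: $2604$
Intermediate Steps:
$K{\left(U,E \right)} = 1 + E$
$x = 1$ ($x = 7 \left(1 - 1\right) + 1 = 7 \cdot 0 + 1 = 0 + 1 = 1$)
$\left(x + \left(-74 + 52\right)\right) \left(-124\right) = \left(1 + \left(-74 + 52\right)\right) \left(-124\right) = \left(1 - 22\right) \left(-124\right) = \left(-21\right) \left(-124\right) = 2604$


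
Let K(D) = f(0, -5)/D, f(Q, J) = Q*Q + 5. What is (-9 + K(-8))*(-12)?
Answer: 231/2 ≈ 115.50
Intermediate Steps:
f(Q, J) = 5 + Q**2 (f(Q, J) = Q**2 + 5 = 5 + Q**2)
K(D) = 5/D (K(D) = (5 + 0**2)/D = (5 + 0)/D = 5/D)
(-9 + K(-8))*(-12) = (-9 + 5/(-8))*(-12) = (-9 + 5*(-1/8))*(-12) = (-9 - 5/8)*(-12) = -77/8*(-12) = 231/2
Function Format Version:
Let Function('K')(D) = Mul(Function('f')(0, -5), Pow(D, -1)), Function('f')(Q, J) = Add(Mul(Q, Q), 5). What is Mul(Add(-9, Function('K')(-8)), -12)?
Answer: Rational(231, 2) ≈ 115.50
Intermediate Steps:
Function('f')(Q, J) = Add(5, Pow(Q, 2)) (Function('f')(Q, J) = Add(Pow(Q, 2), 5) = Add(5, Pow(Q, 2)))
Function('K')(D) = Mul(5, Pow(D, -1)) (Function('K')(D) = Mul(Add(5, Pow(0, 2)), Pow(D, -1)) = Mul(Add(5, 0), Pow(D, -1)) = Mul(5, Pow(D, -1)))
Mul(Add(-9, Function('K')(-8)), -12) = Mul(Add(-9, Mul(5, Pow(-8, -1))), -12) = Mul(Add(-9, Mul(5, Rational(-1, 8))), -12) = Mul(Add(-9, Rational(-5, 8)), -12) = Mul(Rational(-77, 8), -12) = Rational(231, 2)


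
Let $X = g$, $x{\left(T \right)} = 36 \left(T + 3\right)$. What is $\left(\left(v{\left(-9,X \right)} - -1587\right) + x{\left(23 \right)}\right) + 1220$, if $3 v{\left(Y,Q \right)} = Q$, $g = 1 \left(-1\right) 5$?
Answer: $\frac{11224}{3} \approx 3741.3$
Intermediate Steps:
$g = -5$ ($g = \left(-1\right) 5 = -5$)
$x{\left(T \right)} = 108 + 36 T$ ($x{\left(T \right)} = 36 \left(3 + T\right) = 108 + 36 T$)
$X = -5$
$v{\left(Y,Q \right)} = \frac{Q}{3}$
$\left(\left(v{\left(-9,X \right)} - -1587\right) + x{\left(23 \right)}\right) + 1220 = \left(\left(\frac{1}{3} \left(-5\right) - -1587\right) + \left(108 + 36 \cdot 23\right)\right) + 1220 = \left(\left(- \frac{5}{3} + 1587\right) + \left(108 + 828\right)\right) + 1220 = \left(\frac{4756}{3} + 936\right) + 1220 = \frac{7564}{3} + 1220 = \frac{11224}{3}$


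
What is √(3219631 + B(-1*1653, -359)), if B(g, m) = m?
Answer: 2*√804818 ≈ 1794.2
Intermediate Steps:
√(3219631 + B(-1*1653, -359)) = √(3219631 - 359) = √3219272 = 2*√804818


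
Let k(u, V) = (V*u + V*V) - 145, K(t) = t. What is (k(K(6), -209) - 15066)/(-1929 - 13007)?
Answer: -3402/1867 ≈ -1.8222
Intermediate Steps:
k(u, V) = -145 + V² + V*u (k(u, V) = (V*u + V²) - 145 = (V² + V*u) - 145 = -145 + V² + V*u)
(k(K(6), -209) - 15066)/(-1929 - 13007) = ((-145 + (-209)² - 209*6) - 15066)/(-1929 - 13007) = ((-145 + 43681 - 1254) - 15066)/(-14936) = (42282 - 15066)*(-1/14936) = 27216*(-1/14936) = -3402/1867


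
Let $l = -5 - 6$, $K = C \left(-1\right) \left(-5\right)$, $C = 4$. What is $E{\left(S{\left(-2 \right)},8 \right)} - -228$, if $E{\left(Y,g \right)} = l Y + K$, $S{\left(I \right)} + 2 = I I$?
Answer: $226$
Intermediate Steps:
$S{\left(I \right)} = -2 + I^{2}$ ($S{\left(I \right)} = -2 + I I = -2 + I^{2}$)
$K = 20$ ($K = 4 \left(-1\right) \left(-5\right) = \left(-4\right) \left(-5\right) = 20$)
$l = -11$ ($l = -5 - 6 = -11$)
$E{\left(Y,g \right)} = 20 - 11 Y$ ($E{\left(Y,g \right)} = - 11 Y + 20 = 20 - 11 Y$)
$E{\left(S{\left(-2 \right)},8 \right)} - -228 = \left(20 - 11 \left(-2 + \left(-2\right)^{2}\right)\right) - -228 = \left(20 - 11 \left(-2 + 4\right)\right) + 228 = \left(20 - 22\right) + 228 = -2 + 228 = 226$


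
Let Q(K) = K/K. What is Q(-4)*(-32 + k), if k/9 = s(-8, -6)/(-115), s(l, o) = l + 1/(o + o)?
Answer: -14429/460 ≈ -31.367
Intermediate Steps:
Q(K) = 1
s(l, o) = l + 1/(2*o)
k = 291/460 (k = 9*((-8 + (½)/(-6))/(-115)) = 9*((-8 + (½)*(-⅙))*(-1/115)) = 9*((-8 - 1/12)*(-1/115)) = 9*(-97/12*(-1/115)) = 9*(97/1380) = 291/460 ≈ 0.63261)
Q(-4)*(-32 + k) = 1*(-32 + 291/460) = 1*(-14429/460) = -14429/460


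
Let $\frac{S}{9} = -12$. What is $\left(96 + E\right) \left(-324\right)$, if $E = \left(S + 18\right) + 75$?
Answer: $-26244$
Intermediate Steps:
$S = -108$ ($S = 9 \left(-12\right) = -108$)
$E = -15$ ($E = \left(-108 + 18\right) + 75 = -90 + 75 = -15$)
$\left(96 + E\right) \left(-324\right) = \left(96 - 15\right) \left(-324\right) = 81 \left(-324\right) = -26244$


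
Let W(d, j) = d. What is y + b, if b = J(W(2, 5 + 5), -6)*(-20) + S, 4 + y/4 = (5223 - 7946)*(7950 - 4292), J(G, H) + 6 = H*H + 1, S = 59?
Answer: -39843513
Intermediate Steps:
J(G, H) = -5 + H² (J(G, H) = -6 + (H*H + 1) = -6 + (H² + 1) = -6 + (1 + H²) = -5 + H²)
y = -39842952 (y = -16 + 4*((5223 - 7946)*(7950 - 4292)) = -16 + 4*(-2723*3658) = -16 + 4*(-9960734) = -16 - 39842936 = -39842952)
b = -561 (b = (-5 + (-6)²)*(-20) + 59 = (-5 + 36)*(-20) + 59 = 31*(-20) + 59 = -620 + 59 = -561)
y + b = -39842952 - 561 = -39843513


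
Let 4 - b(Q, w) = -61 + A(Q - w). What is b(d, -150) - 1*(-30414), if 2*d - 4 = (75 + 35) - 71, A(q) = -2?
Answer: 30481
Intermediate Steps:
d = 43/2 (d = 2 + ((75 + 35) - 71)/2 = 2 + (110 - 71)/2 = 2 + (½)*39 = 2 + 39/2 = 43/2 ≈ 21.500)
b(Q, w) = 67 (b(Q, w) = 4 - (-61 - 2) = 4 - 1*(-63) = 4 + 63 = 67)
b(d, -150) - 1*(-30414) = 67 - 1*(-30414) = 67 + 30414 = 30481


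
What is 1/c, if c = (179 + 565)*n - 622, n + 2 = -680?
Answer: -1/508030 ≈ -1.9684e-6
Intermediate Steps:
n = -682 (n = -2 - 680 = -682)
c = -508030 (c = (179 + 565)*(-682) - 622 = 744*(-682) - 622 = -507408 - 622 = -508030)
1/c = 1/(-508030) = -1/508030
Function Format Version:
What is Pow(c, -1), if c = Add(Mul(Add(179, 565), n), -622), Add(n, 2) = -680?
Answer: Rational(-1, 508030) ≈ -1.9684e-6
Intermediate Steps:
n = -682 (n = Add(-2, -680) = -682)
c = -508030 (c = Add(Mul(Add(179, 565), -682), -622) = Add(Mul(744, -682), -622) = Add(-507408, -622) = -508030)
Pow(c, -1) = Pow(-508030, -1) = Rational(-1, 508030)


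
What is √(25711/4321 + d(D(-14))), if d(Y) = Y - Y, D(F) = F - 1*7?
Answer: √111097231/4321 ≈ 2.4393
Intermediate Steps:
D(F) = -7 + F (D(F) = F - 7 = -7 + F)
d(Y) = 0
√(25711/4321 + d(D(-14))) = √(25711/4321 + 0) = √(25711/4321) = √111097231/4321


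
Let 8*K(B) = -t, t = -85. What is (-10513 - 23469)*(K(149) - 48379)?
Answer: 6574616477/4 ≈ 1.6437e+9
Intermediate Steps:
K(B) = 85/8 (K(B) = (-1*(-85))/8 = (1/8)*85 = 85/8)
(-10513 - 23469)*(K(149) - 48379) = (-10513 - 23469)*(85/8 - 48379) = -33982*(-386947/8) = 6574616477/4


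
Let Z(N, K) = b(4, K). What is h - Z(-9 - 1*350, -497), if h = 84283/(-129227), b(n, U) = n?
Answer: -601191/129227 ≈ -4.6522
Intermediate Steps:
Z(N, K) = 4
h = -84283/129227 (h = 84283*(-1/129227) = -84283/129227 ≈ -0.65221)
h - Z(-9 - 1*350, -497) = -84283/129227 - 1*4 = -84283/129227 - 4 = -601191/129227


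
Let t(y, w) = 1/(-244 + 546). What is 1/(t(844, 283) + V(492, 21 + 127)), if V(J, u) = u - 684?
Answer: -302/161871 ≈ -0.0018657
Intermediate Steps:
V(J, u) = -684 + u
t(y, w) = 1/302
1/(t(844, 283) + V(492, 21 + 127)) = 1/(1/302 + (-684 + (21 + 127))) = 1/(1/302 + (-684 + 148)) = 1/(1/302 - 536) = 1/(-161871/302) = -302/161871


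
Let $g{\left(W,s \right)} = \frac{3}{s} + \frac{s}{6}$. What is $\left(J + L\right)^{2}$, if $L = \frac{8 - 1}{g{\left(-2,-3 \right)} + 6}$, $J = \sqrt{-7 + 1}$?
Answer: $- \frac{290}{81} + \frac{28 i \sqrt{6}}{9} \approx -3.5802 + 7.6206 i$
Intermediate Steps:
$J = i \sqrt{6}$ ($J = \sqrt{-6} = i \sqrt{6} \approx 2.4495 i$)
$g{\left(W,s \right)} = \frac{3}{s} + \frac{s}{6}$ ($g{\left(W,s \right)} = \frac{3}{s} + s \frac{1}{6} = \frac{3}{s} + \frac{s}{6}$)
$L = \frac{14}{9}$ ($L = \frac{8 - 1}{\left(\frac{3}{-3} + \frac{1}{6} \left(-3\right)\right) + 6} = \frac{7}{\left(3 \left(- \frac{1}{3}\right) - \frac{1}{2}\right) + 6} = \frac{7}{\left(-1 - \frac{1}{2}\right) + 6} = \frac{7}{- \frac{3}{2} + 6} = \frac{7}{\frac{9}{2}} = 7 \cdot \frac{2}{9} = \frac{14}{9} \approx 1.5556$)
$\left(J + L\right)^{2} = \left(i \sqrt{6} + \frac{14}{9}\right)^{2} = \left(\frac{14}{9} + i \sqrt{6}\right)^{2}$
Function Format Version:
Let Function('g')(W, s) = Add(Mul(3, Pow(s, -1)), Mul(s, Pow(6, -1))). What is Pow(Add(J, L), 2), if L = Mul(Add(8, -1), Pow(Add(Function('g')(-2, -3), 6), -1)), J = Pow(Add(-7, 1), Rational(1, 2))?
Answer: Add(Rational(-290, 81), Mul(Rational(28, 9), I, Pow(6, Rational(1, 2)))) ≈ Add(-3.5802, Mul(7.6206, I))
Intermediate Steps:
J = Mul(I, Pow(6, Rational(1, 2))) (J = Pow(-6, Rational(1, 2)) = Mul(I, Pow(6, Rational(1, 2))) ≈ Mul(2.4495, I))
Function('g')(W, s) = Add(Mul(3, Pow(s, -1)), Mul(Rational(1, 6), s)) (Function('g')(W, s) = Add(Mul(3, Pow(s, -1)), Mul(s, Rational(1, 6))) = Add(Mul(3, Pow(s, -1)), Mul(Rational(1, 6), s)))
L = Rational(14, 9) (L = Mul(Add(8, -1), Pow(Add(Add(Mul(3, Pow(-3, -1)), Mul(Rational(1, 6), -3)), 6), -1)) = Mul(7, Pow(Add(Add(Mul(3, Rational(-1, 3)), Rational(-1, 2)), 6), -1)) = Mul(7, Pow(Add(Add(-1, Rational(-1, 2)), 6), -1)) = Mul(7, Pow(Add(Rational(-3, 2), 6), -1)) = Mul(7, Pow(Rational(9, 2), -1)) = Mul(7, Rational(2, 9)) = Rational(14, 9) ≈ 1.5556)
Pow(Add(J, L), 2) = Pow(Add(Mul(I, Pow(6, Rational(1, 2))), Rational(14, 9)), 2) = Pow(Add(Rational(14, 9), Mul(I, Pow(6, Rational(1, 2)))), 2)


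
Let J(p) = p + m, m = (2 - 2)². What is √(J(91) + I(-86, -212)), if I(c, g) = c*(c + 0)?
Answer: √7487 ≈ 86.527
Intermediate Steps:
m = 0 (m = 0² = 0)
I(c, g) = c² (I(c, g) = c*c = c²)
J(p) = p (J(p) = p + 0 = p)
√(J(91) + I(-86, -212)) = √(91 + (-86)²) = √(91 + 7396) = √7487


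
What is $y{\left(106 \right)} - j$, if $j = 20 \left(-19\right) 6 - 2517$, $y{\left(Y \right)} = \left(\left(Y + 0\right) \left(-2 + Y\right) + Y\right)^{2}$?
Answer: $123881697$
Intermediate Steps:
$y{\left(Y \right)} = \left(Y + Y \left(-2 + Y\right)\right)^{2}$ ($y{\left(Y \right)} = \left(Y \left(-2 + Y\right) + Y\right)^{2} = \left(Y + Y \left(-2 + Y\right)\right)^{2}$)
$j = -4797$ ($j = \left(-380\right) 6 - 2517 = -2280 - 2517 = -4797$)
$y{\left(106 \right)} - j = 106^{2} \left(-1 + 106\right)^{2} - -4797 = 11236 \cdot 105^{2} + 4797 = 11236 \cdot 11025 + 4797 = 123876900 + 4797 = 123881697$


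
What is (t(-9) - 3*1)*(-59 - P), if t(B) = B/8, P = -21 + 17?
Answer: 1815/8 ≈ 226.88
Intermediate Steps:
P = -4
t(B) = B/8 (t(B) = B*(1/8) = B/8)
(t(-9) - 3*1)*(-59 - P) = ((1/8)*(-9) - 3*1)*(-59 - 1*(-4)) = (-9/8 - 3)*(-59 + 4) = -33/8*(-55) = 1815/8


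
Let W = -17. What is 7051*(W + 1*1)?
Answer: -112816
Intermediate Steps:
7051*(W + 1*1) = 7051*(-17 + 1*1) = 7051*(-17 + 1) = 7051*(-16) = -112816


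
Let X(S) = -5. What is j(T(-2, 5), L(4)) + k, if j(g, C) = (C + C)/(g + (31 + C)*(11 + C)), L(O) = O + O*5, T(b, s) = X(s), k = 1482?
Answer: 59281/40 ≈ 1482.0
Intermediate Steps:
T(b, s) = -5
L(O) = 6*O (L(O) = O + 5*O = 6*O)
j(g, C) = 2*C/(g + (11 + C)*(31 + C)) (j(g, C) = (2*C)/(g + (11 + C)*(31 + C)) = 2*C/(g + (11 + C)*(31 + C)))
j(T(-2, 5), L(4)) + k = 2*(6*4)/(341 - 5 + (6*4)² + 42*(6*4)) + 1482 = 2*24/(341 - 5 + 24² + 42*24) + 1482 = 2*24/(341 - 5 + 576 + 1008) + 1482 = 2*24/1920 + 1482 = 2*24*(1/1920) + 1482 = 1/40 + 1482 = 59281/40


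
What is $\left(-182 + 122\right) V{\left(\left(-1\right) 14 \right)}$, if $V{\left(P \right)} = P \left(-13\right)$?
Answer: $-10920$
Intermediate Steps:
$V{\left(P \right)} = - 13 P$
$\left(-182 + 122\right) V{\left(\left(-1\right) 14 \right)} = \left(-182 + 122\right) \left(- 13 \left(\left(-1\right) 14\right)\right) = - 60 \left(\left(-13\right) \left(-14\right)\right) = \left(-60\right) 182 = -10920$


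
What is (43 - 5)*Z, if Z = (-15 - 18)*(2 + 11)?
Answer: -16302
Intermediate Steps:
Z = -429 (Z = -33*13 = -429)
(43 - 5)*Z = (43 - 5)*(-429) = 38*(-429) = -16302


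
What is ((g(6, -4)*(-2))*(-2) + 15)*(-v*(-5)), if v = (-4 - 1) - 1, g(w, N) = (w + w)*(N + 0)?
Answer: 5310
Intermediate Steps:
g(w, N) = 2*N*w (g(w, N) = (2*w)*N = 2*N*w)
v = -6 (v = -5 - 1 = -6)
((g(6, -4)*(-2))*(-2) + 15)*(-v*(-5)) = (((2*(-4)*6)*(-2))*(-2) + 15)*(-1*(-6)*(-5)) = (-48*(-2)*(-2) + 15)*(6*(-5)) = (96*(-2) + 15)*(-30) = (-192 + 15)*(-30) = -177*(-30) = 5310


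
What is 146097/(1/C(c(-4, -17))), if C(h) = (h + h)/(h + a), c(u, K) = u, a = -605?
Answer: 55656/29 ≈ 1919.2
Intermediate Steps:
C(h) = 2*h/(-605 + h) (C(h) = (h + h)/(h - 605) = (2*h)/(-605 + h) = 2*h/(-605 + h))
146097/(1/C(c(-4, -17))) = 146097/(1/(2*(-4)/(-605 - 4))) = 146097/(1/(2*(-4)/(-609))) = 146097/(1/(2*(-4)*(-1/609))) = 146097/(1/(8/609)) = 146097/(609/8) = 146097*(8/609) = 55656/29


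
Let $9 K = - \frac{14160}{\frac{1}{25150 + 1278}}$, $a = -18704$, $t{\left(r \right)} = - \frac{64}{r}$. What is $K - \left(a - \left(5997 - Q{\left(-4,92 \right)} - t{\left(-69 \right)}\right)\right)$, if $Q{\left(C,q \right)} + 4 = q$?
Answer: $- \frac{955775149}{23} \approx -4.1555 \cdot 10^{7}$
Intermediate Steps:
$Q{\left(C,q \right)} = -4 + q$
$K = - \frac{124740160}{3}$ ($K = \frac{\left(-14160\right) \frac{1}{\frac{1}{25150 + 1278}}}{9} = \frac{\left(-14160\right) \frac{1}{\frac{1}{26428}}}{9} = \frac{\left(-14160\right) 26428}{9} = \frac{1}{9} \left(-374220480\right) = - \frac{124740160}{3} \approx -4.158 \cdot 10^{7}$)
$K - \left(a - \left(5997 - Q{\left(-4,92 \right)} - t{\left(-69 \right)}\right)\right) = - \frac{124740160}{3} - \left(-18704 - \left(5909 - \frac{64}{69}\right)\right) = - \frac{124740160}{3} - \left(-18704 + \left(\left(\left(-64\right) \left(- \frac{1}{69}\right) + 88\right) - 5997\right)\right) = - \frac{124740160}{3} - \left(-18704 + \left(\left(\frac{64}{69} + 88\right) - 5997\right)\right) = - \frac{124740160}{3} - \left(-18704 + \left(\frac{6136}{69} - 5997\right)\right) = - \frac{124740160}{3} - \left(-18704 - \frac{407657}{69}\right) = - \frac{124740160}{3} - - \frac{1698233}{69} = - \frac{124740160}{3} + \frac{1698233}{69} = - \frac{955775149}{23}$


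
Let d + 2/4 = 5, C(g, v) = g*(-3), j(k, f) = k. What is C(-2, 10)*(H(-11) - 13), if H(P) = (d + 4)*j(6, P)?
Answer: 228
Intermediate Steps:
C(g, v) = -3*g
d = 9/2 (d = -½ + 5 = 9/2 ≈ 4.5000)
H(P) = 51 (H(P) = (9/2 + 4)*6 = (17/2)*6 = 51)
C(-2, 10)*(H(-11) - 13) = (-3*(-2))*(51 - 13) = 6*38 = 228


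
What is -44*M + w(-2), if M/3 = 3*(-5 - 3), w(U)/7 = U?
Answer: 3154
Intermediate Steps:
w(U) = 7*U
M = -72 (M = 3*(3*(-5 - 3)) = 3*(3*(-8)) = 3*(-24) = -72)
-44*M + w(-2) = -44*(-72) + 7*(-2) = 3168 - 14 = 3154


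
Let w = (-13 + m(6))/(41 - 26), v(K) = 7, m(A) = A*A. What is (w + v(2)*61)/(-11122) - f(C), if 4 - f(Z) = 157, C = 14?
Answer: 12759281/83415 ≈ 152.96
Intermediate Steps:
f(Z) = -153 (f(Z) = 4 - 1*157 = 4 - 157 = -153)
m(A) = A²
w = 23/15 (w = (-13 + 6²)/(41 - 26) = (-13 + 36)/15 = 23*(1/15) = 23/15 ≈ 1.5333)
(w + v(2)*61)/(-11122) - f(C) = (23/15 + 7*61)/(-11122) - 1*(-153) = (23/15 + 427)*(-1/11122) + 153 = (6428/15)*(-1/11122) + 153 = -3214/83415 + 153 = 12759281/83415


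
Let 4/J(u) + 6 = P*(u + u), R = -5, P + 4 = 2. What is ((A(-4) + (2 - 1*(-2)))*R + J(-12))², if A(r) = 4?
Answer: 702244/441 ≈ 1592.4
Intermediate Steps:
P = -2 (P = -4 + 2 = -2)
J(u) = 4/(-6 - 4*u) (J(u) = 4/(-6 - 2*(u + u)) = 4/(-6 - 4*u))
((A(-4) + (2 - 1*(-2)))*R + J(-12))² = ((4 + (2 - 1*(-2)))*(-5) - 2/(3 + 2*(-12)))² = ((4 + (2 + 2))*(-5) - 2/(3 - 24))² = ((4 + 4)*(-5) - 2/(-21))² = (8*(-5) - 2*(-1/21))² = (-40 + 2/21)² = (-838/21)² = 702244/441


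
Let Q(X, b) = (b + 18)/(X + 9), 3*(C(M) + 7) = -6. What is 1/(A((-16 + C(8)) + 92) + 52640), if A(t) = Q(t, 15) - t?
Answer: 76/3995581 ≈ 1.9021e-5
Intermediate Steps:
C(M) = -9 (C(M) = -7 + (⅓)*(-6) = -7 - 2 = -9)
Q(X, b) = (18 + b)/(9 + X)
A(t) = -t + 33/(9 + t) (A(t) = (18 + 15)/(9 + t) - t = 33/(9 + t) - t = -t + 33/(9 + t))
1/(A((-16 + C(8)) + 92) + 52640) = 1/((33 - ((-16 - 9) + 92)*(9 + ((-16 - 9) + 92)))/(9 + ((-16 - 9) + 92)) + 52640) = 1/((33 - (-25 + 92)*(9 + (-25 + 92)))/(9 + (-25 + 92)) + 52640) = 1/((33 - 1*67*(9 + 67))/(9 + 67) + 52640) = 1/((33 - 1*67*76)/76 + 52640) = 1/((33 - 5092)/76 + 52640) = 1/((1/76)*(-5059) + 52640) = 1/(-5059/76 + 52640) = 1/(3995581/76) = 76/3995581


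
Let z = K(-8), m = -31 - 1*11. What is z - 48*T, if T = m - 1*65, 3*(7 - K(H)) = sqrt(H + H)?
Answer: 5143 - 4*I/3 ≈ 5143.0 - 1.3333*I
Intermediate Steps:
K(H) = 7 - sqrt(2)*sqrt(H)/3 (K(H) = 7 - sqrt(H + H)/3 = 7 - sqrt(2)*sqrt(H)/3)
m = -42 (m = -31 - 11 = -42)
T = -107 (T = -42 - 1*65 = -42 - 65 = -107)
z = 7 - 4*I/3 (z = 7 - sqrt(2)*sqrt(-8)/3 = 7 - sqrt(2)*2*I*sqrt(2)/3 = 7 - 4*I/3 ≈ 7.0 - 1.3333*I)
z - 48*T = (7 - 4*I/3) - 48*(-107) = (7 - 4*I/3) + 5136 = 5143 - 4*I/3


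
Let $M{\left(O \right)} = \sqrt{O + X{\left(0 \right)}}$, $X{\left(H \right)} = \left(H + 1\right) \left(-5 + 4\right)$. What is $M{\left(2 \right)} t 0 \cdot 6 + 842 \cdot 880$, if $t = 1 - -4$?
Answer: $740960$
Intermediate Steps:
$X{\left(H \right)} = -1 - H$ ($X{\left(H \right)} = \left(1 + H\right) \left(-1\right) = -1 - H$)
$M{\left(O \right)} = \sqrt{-1 + O}$ ($M{\left(O \right)} = \sqrt{O - 1} = \sqrt{-1 + O}$)
$t = 5$ ($t = 1 + 4 = 5$)
$M{\left(2 \right)} t 0 \cdot 6 + 842 \cdot 880 = \sqrt{-1 + 2} \cdot 5 \cdot 0 \cdot 6 + 842 \cdot 880 = \sqrt{1} \cdot 5 \cdot 0 + 740960 = 1 \cdot 5 \cdot 0 + 740960 = 5 \cdot 0 + 740960 = 0 + 740960 = 740960$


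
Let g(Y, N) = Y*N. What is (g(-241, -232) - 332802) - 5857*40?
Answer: -511170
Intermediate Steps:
g(Y, N) = N*Y
(g(-241, -232) - 332802) - 5857*40 = (-232*(-241) - 332802) - 5857*40 = (55912 - 332802) - 234280 = -276890 - 234280 = -511170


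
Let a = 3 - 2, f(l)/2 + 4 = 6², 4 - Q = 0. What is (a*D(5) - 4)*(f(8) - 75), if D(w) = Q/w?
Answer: 176/5 ≈ 35.200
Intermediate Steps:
Q = 4 (Q = 4 - 1*0 = 4 + 0 = 4)
f(l) = 64 (f(l) = -8 + 2*6² = -8 + 2*36 = -8 + 72 = 64)
a = 1
D(w) = 4/w
(a*D(5) - 4)*(f(8) - 75) = (1*(4/5) - 4)*(64 - 75) = (1*(4*(⅕)) - 4)*(-11) = (1*(⅘) - 4)*(-11) = (⅘ - 4)*(-11) = -16/5*(-11) = 176/5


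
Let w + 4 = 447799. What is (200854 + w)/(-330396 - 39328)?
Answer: -648649/369724 ≈ -1.7544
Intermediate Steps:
w = 447795 (w = -4 + 447799 = 447795)
(200854 + w)/(-330396 - 39328) = (200854 + 447795)/(-330396 - 39328) = 648649/(-369724) = 648649*(-1/369724) = -648649/369724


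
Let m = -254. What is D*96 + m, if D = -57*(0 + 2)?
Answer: -11198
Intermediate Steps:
D = -114 (D = -57*2 = -114)
D*96 + m = -114*96 - 254 = -10944 - 254 = -11198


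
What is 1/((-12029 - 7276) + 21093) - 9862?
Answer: -17633255/1788 ≈ -9862.0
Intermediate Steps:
1/((-12029 - 7276) + 21093) - 9862 = 1/(-19305 + 21093) - 9862 = 1/1788 - 9862 = -17633255/1788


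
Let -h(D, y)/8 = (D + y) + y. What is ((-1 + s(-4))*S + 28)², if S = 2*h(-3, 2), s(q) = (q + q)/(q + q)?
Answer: 784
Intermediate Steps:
h(D, y) = -16*y - 8*D (h(D, y) = -8*((D + y) + y) = -8*(D + 2*y) = -16*y - 8*D)
s(q) = 1 (s(q) = (2*q)/((2*q)) = (2*q)*(1/(2*q)) = 1)
S = -16 (S = 2*(-16*2 - 8*(-3)) = 2*(-32 + 24) = 2*(-8) = -16)
((-1 + s(-4))*S + 28)² = ((-1 + 1)*(-16) + 28)² = (0*(-16) + 28)² = (0 + 28)² = 28² = 784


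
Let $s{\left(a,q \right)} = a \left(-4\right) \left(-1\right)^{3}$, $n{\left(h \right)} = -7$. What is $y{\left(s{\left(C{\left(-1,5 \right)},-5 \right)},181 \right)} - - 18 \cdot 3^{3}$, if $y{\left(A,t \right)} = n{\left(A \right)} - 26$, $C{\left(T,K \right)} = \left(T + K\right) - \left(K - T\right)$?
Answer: $453$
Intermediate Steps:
$C{\left(T,K \right)} = 2 T$ ($C{\left(T,K \right)} = \left(K + T\right) - \left(K - T\right) = 2 T$)
$s{\left(a,q \right)} = 4 a$ ($s{\left(a,q \right)} = - 4 a \left(-1\right) = 4 a$)
$y{\left(A,t \right)} = -33$ ($y{\left(A,t \right)} = -7 - 26 = -33$)
$y{\left(s{\left(C{\left(-1,5 \right)},-5 \right)},181 \right)} - - 18 \cdot 3^{3} = -33 - - 18 \cdot 3^{3} = -33 - \left(-18\right) 27 = -33 - -486 = -33 + 486 = 453$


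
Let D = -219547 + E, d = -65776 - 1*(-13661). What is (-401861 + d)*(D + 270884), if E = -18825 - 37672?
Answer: 2342516160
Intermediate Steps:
d = -52115 (d = -65776 + 13661 = -52115)
E = -56497
D = -276044 (D = -219547 - 56497 = -276044)
(-401861 + d)*(D + 270884) = (-401861 - 52115)*(-276044 + 270884) = -453976*(-5160) = 2342516160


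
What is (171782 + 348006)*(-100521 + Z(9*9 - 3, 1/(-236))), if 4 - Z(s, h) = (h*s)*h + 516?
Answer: -365614593937781/6962 ≈ -5.2516e+10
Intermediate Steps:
Z(s, h) = -512 - s*h² (Z(s, h) = 4 - ((h*s)*h + 516) = 4 - (s*h² + 516) = 4 - (516 + s*h²) = 4 + (-516 - s*h²) = -512 - s*h²)
(171782 + 348006)*(-100521 + Z(9*9 - 3, 1/(-236))) = (171782 + 348006)*(-100521 + (-512 - (9*9 - 3)*(1/(-236))²)) = 519788*(-100521 + (-512 - (81 - 3)*(-1/236)²)) = 519788*(-100521 + (-512 - 1*78*1/55696)) = 519788*(-100521 + (-512 - 39/27848)) = 519788*(-100521 - 14258215/27848) = 519788*(-2813567023/27848) = -365614593937781/6962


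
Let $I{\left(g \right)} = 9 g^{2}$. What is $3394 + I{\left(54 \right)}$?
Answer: $29638$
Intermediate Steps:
$3394 + I{\left(54 \right)} = 3394 + 9 \cdot 54^{2} = 3394 + 9 \cdot 2916 = 3394 + 26244 = 29638$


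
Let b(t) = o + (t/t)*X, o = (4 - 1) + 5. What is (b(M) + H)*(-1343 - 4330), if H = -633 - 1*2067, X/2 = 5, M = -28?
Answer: 15214986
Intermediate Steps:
X = 10 (X = 2*5 = 10)
o = 8 (o = 3 + 5 = 8)
b(t) = 18 (b(t) = 8 + (t/t)*10 = 8 + 1*10 = 8 + 10 = 18)
H = -2700 (H = -633 - 2067 = -2700)
(b(M) + H)*(-1343 - 4330) = (18 - 2700)*(-1343 - 4330) = -2682*(-5673) = 15214986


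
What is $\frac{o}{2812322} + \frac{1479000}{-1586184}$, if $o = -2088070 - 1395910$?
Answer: $- \frac{6958087335}{3204640919} \approx -2.1713$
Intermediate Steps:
$o = -3483980$
$\frac{o}{2812322} + \frac{1479000}{-1586184} = - \frac{3483980}{2812322} + \frac{1479000}{-1586184} = \left(-3483980\right) \frac{1}{2812322} + 1479000 \left(- \frac{1}{1586184}\right) = - \frac{1741990}{1406161} - \frac{2125}{2279} = - \frac{6958087335}{3204640919}$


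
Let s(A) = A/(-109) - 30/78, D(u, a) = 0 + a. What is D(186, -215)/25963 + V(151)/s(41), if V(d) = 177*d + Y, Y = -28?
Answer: -140320712557/3998302 ≈ -35095.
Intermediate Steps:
D(u, a) = a
s(A) = -5/13 - A/109 (s(A) = A*(-1/109) - 30*1/78 = -A/109 - 5/13 = -5/13 - A/109)
V(d) = -28 + 177*d (V(d) = 177*d - 28 = -28 + 177*d)
D(186, -215)/25963 + V(151)/s(41) = -215/25963 + (-28 + 177*151)/(-5/13 - 1/109*41) = -215*1/25963 + (-28 + 26727)/(-5/13 - 41/109) = -215/25963 + 26699/(-1078/1417) = -215/25963 + 26699*(-1417/1078) = -215/25963 - 37832483/1078 = -140320712557/3998302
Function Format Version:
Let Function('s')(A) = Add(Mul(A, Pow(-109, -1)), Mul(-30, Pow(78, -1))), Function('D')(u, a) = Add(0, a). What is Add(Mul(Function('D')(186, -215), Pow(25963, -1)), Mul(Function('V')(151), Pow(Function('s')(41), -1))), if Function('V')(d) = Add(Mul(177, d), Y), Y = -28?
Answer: Rational(-140320712557, 3998302) ≈ -35095.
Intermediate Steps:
Function('D')(u, a) = a
Function('s')(A) = Add(Rational(-5, 13), Mul(Rational(-1, 109), A)) (Function('s')(A) = Add(Mul(A, Rational(-1, 109)), Mul(-30, Rational(1, 78))) = Add(Mul(Rational(-1, 109), A), Rational(-5, 13)) = Add(Rational(-5, 13), Mul(Rational(-1, 109), A)))
Function('V')(d) = Add(-28, Mul(177, d)) (Function('V')(d) = Add(Mul(177, d), -28) = Add(-28, Mul(177, d)))
Add(Mul(Function('D')(186, -215), Pow(25963, -1)), Mul(Function('V')(151), Pow(Function('s')(41), -1))) = Add(Mul(-215, Pow(25963, -1)), Mul(Add(-28, Mul(177, 151)), Pow(Add(Rational(-5, 13), Mul(Rational(-1, 109), 41)), -1))) = Add(Mul(-215, Rational(1, 25963)), Mul(Add(-28, 26727), Pow(Add(Rational(-5, 13), Rational(-41, 109)), -1))) = Add(Rational(-215, 25963), Mul(26699, Pow(Rational(-1078, 1417), -1))) = Add(Rational(-215, 25963), Mul(26699, Rational(-1417, 1078))) = Add(Rational(-215, 25963), Rational(-37832483, 1078)) = Rational(-140320712557, 3998302)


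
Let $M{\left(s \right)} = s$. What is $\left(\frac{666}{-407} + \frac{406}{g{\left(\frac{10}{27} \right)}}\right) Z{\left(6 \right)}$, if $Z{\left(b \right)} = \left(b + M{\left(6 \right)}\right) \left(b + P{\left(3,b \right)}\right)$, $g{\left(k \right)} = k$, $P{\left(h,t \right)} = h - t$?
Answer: $\frac{2167236}{55} \approx 39404.0$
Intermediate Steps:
$Z{\left(b \right)} = 18 + 3 b$ ($Z{\left(b \right)} = \left(b + 6\right) \left(b - \left(-3 + b\right)\right) = \left(6 + b\right) 3 = 18 + 3 b$)
$\left(\frac{666}{-407} + \frac{406}{g{\left(\frac{10}{27} \right)}}\right) Z{\left(6 \right)} = \left(\frac{666}{-407} + \frac{406}{10 \cdot \frac{1}{27}}\right) \left(18 + 3 \cdot 6\right) = \left(666 \left(- \frac{1}{407}\right) + \frac{406}{10 \cdot \frac{1}{27}}\right) \left(18 + 18\right) = \left(- \frac{18}{11} + \frac{406}{\frac{10}{27}}\right) 36 = \left(- \frac{18}{11} + 406 \cdot \frac{27}{10}\right) 36 = \left(- \frac{18}{11} + \frac{5481}{5}\right) 36 = \frac{60201}{55} \cdot 36 = \frac{2167236}{55}$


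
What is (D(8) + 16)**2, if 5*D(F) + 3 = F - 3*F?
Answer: 3721/25 ≈ 148.84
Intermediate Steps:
D(F) = -3/5 - 2*F/5 (D(F) = -3/5 + (F - 3*F)/5 = -3/5 + (-2*F)/5 = -3/5 - 2*F/5)
(D(8) + 16)**2 = ((-3/5 - 2/5*8) + 16)**2 = ((-3/5 - 16/5) + 16)**2 = (-19/5 + 16)**2 = (61/5)**2 = 3721/25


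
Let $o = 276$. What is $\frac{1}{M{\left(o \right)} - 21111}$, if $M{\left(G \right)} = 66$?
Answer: $- \frac{1}{21045} \approx -4.7517 \cdot 10^{-5}$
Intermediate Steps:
$\frac{1}{M{\left(o \right)} - 21111} = \frac{1}{66 - 21111} = \frac{1}{-21045} = - \frac{1}{21045}$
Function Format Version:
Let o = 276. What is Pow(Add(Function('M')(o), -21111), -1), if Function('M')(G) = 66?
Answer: Rational(-1, 21045) ≈ -4.7517e-5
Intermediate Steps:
Pow(Add(Function('M')(o), -21111), -1) = Pow(Add(66, -21111), -1) = Pow(-21045, -1) = Rational(-1, 21045)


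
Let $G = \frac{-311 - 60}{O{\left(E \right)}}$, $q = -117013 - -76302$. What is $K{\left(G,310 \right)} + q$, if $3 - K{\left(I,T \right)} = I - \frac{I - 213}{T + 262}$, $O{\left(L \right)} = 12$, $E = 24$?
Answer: $- \frac{279210427}{6864} \approx -40678.0$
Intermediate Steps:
$q = -40711$ ($q = -117013 + 76302 = -40711$)
$G = - \frac{371}{12}$ ($G = \frac{-311 - 60}{12} = \left(-371\right) \frac{1}{12} = - \frac{371}{12} \approx -30.917$)
$K{\left(I,T \right)} = 3 - I + \frac{-213 + I}{262 + T}$ ($K{\left(I,T \right)} = 3 - \left(I - \frac{I - 213}{T + 262}\right) = 3 - \left(I - \frac{-213 + I}{262 + T}\right) = 3 - I + \frac{-213 + I}{262 + T}$)
$K{\left(G,310 \right)} + q = \frac{573 - - \frac{32277}{4} + 3 \cdot 310 - \left(- \frac{371}{12}\right) 310}{262 + 310} - 40711 = \frac{573 + \frac{32277}{4} + 930 + \frac{57505}{6}}{572} - 40711 = \frac{1}{572} \cdot \frac{229877}{12} - 40711 = \frac{229877}{6864} - 40711 = - \frac{279210427}{6864}$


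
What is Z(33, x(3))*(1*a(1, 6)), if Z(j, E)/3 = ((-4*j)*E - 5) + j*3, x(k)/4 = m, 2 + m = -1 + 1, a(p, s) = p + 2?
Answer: 10350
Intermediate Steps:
a(p, s) = 2 + p
m = -2 (m = -2 + (-1 + 1) = -2 + 0 = -2)
x(k) = -8 (x(k) = 4*(-2) = -8)
Z(j, E) = -15 + 9*j - 12*E*j (Z(j, E) = 3*(((-4*j)*E - 5) + j*3) = 3*((-4*E*j - 5) + 3*j) = 3*((-5 - 4*E*j) + 3*j) = 3*(-5 + 3*j - 4*E*j) = -15 + 9*j - 12*E*j)
Z(33, x(3))*(1*a(1, 6)) = (-15 + 9*33 - 12*(-8)*33)*(1*(2 + 1)) = (-15 + 297 + 3168)*(1*3) = 3450*3 = 10350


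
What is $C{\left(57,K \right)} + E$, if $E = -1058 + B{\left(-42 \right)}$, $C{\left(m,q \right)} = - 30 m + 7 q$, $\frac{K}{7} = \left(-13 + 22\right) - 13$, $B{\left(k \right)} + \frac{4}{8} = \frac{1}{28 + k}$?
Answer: $- \frac{20752}{7} \approx -2964.6$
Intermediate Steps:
$B{\left(k \right)} = - \frac{1}{2} + \frac{1}{28 + k}$
$K = -28$ ($K = 7 \left(\left(-13 + 22\right) - 13\right) = 7 \left(9 - 13\right) = 7 \left(-4\right) = -28$)
$E = - \frac{7410}{7}$ ($E = -1058 + \frac{-26 - -42}{2 \left(28 - 42\right)} = -1058 + \frac{-26 + 42}{2 \left(-14\right)} = -1058 + \frac{1}{2} \left(- \frac{1}{14}\right) 16 = -1058 - \frac{4}{7} = - \frac{7410}{7} \approx -1058.6$)
$C{\left(57,K \right)} + E = \left(\left(-30\right) 57 + 7 \left(-28\right)\right) - \frac{7410}{7} = \left(-1710 - 196\right) - \frac{7410}{7} = -1906 - \frac{7410}{7} = - \frac{20752}{7}$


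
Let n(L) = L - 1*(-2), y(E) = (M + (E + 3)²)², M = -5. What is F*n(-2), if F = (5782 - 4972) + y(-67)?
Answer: 0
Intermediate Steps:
y(E) = (-5 + (3 + E)²)² (y(E) = (-5 + (E + 3)²)² = (-5 + (3 + E)²)²)
n(L) = 2 + L (n(L) = L + 2 = 2 + L)
F = 16737091 (F = (5782 - 4972) + (-5 + (3 - 67)²)² = 810 + (-5 + (-64)²)² = 810 + (-5 + 4096)² = 810 + 4091² = 810 + 16736281 = 16737091)
F*n(-2) = 16737091*(2 - 2) = 16737091*0 = 0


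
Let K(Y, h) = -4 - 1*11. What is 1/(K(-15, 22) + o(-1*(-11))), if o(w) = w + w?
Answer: ⅐ ≈ 0.14286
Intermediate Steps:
K(Y, h) = -15 (K(Y, h) = -4 - 11 = -15)
o(w) = 2*w
1/(K(-15, 22) + o(-1*(-11))) = 1/(-15 + 2*(-1*(-11))) = 1/(-15 + 2*11) = 1/(-15 + 22) = 1/7 = ⅐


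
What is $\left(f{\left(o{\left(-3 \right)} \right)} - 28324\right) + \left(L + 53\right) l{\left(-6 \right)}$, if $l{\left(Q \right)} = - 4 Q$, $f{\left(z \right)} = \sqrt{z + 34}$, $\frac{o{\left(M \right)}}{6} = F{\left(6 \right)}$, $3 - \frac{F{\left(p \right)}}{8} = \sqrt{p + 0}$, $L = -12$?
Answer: $-27340 + \sqrt{178 - 48 \sqrt{6}} \approx -27332.0$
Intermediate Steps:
$F{\left(p \right)} = 24 - 8 \sqrt{p}$ ($F{\left(p \right)} = 24 - 8 \sqrt{p + 0} = 24 - 8 \sqrt{p}$)
$o{\left(M \right)} = 144 - 48 \sqrt{6}$ ($o{\left(M \right)} = 6 \left(24 - 8 \sqrt{6}\right) = 144 - 48 \sqrt{6}$)
$f{\left(z \right)} = \sqrt{34 + z}$
$\left(f{\left(o{\left(-3 \right)} \right)} - 28324\right) + \left(L + 53\right) l{\left(-6 \right)} = \left(\sqrt{34 + \left(144 - 48 \sqrt{6}\right)} - 28324\right) + \left(-12 + 53\right) \left(\left(-4\right) \left(-6\right)\right) = \left(\sqrt{178 - 48 \sqrt{6}} - 28324\right) + 41 \cdot 24 = \left(-28324 + \sqrt{178 - 48 \sqrt{6}}\right) + 984 = -27340 + \sqrt{178 - 48 \sqrt{6}}$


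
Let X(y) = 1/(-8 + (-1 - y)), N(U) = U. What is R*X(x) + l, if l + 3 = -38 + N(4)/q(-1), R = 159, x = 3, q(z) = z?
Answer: -233/4 ≈ -58.250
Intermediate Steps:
X(y) = 1/(-9 - y)
l = -45 (l = -3 + (-38 + 4/(-1)) = -3 + (-38 + 4*(-1)) = -3 + (-38 - 4) = -3 - 42 = -45)
R*X(x) + l = 159*(-1/(9 + 3)) - 45 = 159*(-1/12) - 45 = -53/4 - 45 = -233/4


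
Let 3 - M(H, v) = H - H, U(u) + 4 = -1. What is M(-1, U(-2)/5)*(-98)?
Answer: -294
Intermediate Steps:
U(u) = -5 (U(u) = -4 - 1 = -5)
M(H, v) = 3 (M(H, v) = 3 - (H - H) = 3 - 1*0 = 3 + 0 = 3)
M(-1, U(-2)/5)*(-98) = 3*(-98) = -294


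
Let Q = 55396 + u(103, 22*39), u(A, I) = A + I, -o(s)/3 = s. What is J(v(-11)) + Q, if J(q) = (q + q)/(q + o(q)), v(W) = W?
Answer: 56356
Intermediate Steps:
o(s) = -3*s
J(q) = -1 (J(q) = (q + q)/(q - 3*q) = (2*q)/((-2*q)) = (2*q)*(-1/(2*q)) = -1)
Q = 56357 (Q = 55396 + (103 + 22*39) = 55396 + (103 + 858) = 55396 + 961 = 56357)
J(v(-11)) + Q = -1 + 56357 = 56356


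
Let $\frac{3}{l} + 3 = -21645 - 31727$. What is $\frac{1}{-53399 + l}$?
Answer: $- \frac{53375}{2850171628} \approx -1.8727 \cdot 10^{-5}$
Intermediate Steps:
$l = - \frac{3}{53375}$ ($l = \frac{3}{-3 - 53372} = \frac{3}{-53375} = 3 \left(- \frac{1}{53375}\right) = - \frac{3}{53375} \approx -5.6206 \cdot 10^{-5}$)
$\frac{1}{-53399 + l} = \frac{1}{-53399 - \frac{3}{53375}} = \frac{1}{- \frac{2850171628}{53375}} = - \frac{53375}{2850171628}$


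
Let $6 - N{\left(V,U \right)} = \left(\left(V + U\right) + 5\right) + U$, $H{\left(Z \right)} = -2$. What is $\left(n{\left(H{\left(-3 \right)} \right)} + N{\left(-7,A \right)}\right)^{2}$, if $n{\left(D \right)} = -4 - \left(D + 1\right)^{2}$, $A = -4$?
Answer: $121$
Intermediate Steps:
$N{\left(V,U \right)} = 1 - V - 2 U$ ($N{\left(V,U \right)} = 6 - \left(\left(\left(V + U\right) + 5\right) + U\right) = 6 - \left(\left(\left(U + V\right) + 5\right) + U\right) = 6 - \left(\left(5 + U + V\right) + U\right) = 6 - \left(5 + V + 2 U\right) = 1 - V - 2 U$)
$n{\left(D \right)} = -4 - \left(1 + D\right)^{2}$
$\left(n{\left(H{\left(-3 \right)} \right)} + N{\left(-7,A \right)}\right)^{2} = \left(\left(-4 - \left(1 - 2\right)^{2}\right) - -16\right)^{2} = \left(\left(-4 - \left(-1\right)^{2}\right) + \left(1 + 7 + 8\right)\right)^{2} = \left(\left(-4 - 1\right) + 16\right)^{2} = \left(-5 + 16\right)^{2} = 11^{2} = 121$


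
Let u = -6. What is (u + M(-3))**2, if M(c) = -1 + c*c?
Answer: 4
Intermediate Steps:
M(c) = -1 + c**2
(u + M(-3))**2 = (-6 + (-1 + (-3)**2))**2 = (-6 + (-1 + 9))**2 = (-6 + 8)**2 = 2**2 = 4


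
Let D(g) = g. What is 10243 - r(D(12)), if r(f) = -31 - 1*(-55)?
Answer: 10219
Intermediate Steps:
r(f) = 24 (r(f) = -31 + 55 = 24)
10243 - r(D(12)) = 10243 - 1*24 = 10243 - 24 = 10219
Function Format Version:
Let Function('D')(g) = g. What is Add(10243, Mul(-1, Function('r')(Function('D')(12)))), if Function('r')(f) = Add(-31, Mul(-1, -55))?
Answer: 10219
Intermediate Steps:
Function('r')(f) = 24 (Function('r')(f) = Add(-31, 55) = 24)
Add(10243, Mul(-1, Function('r')(Function('D')(12)))) = Add(10243, Mul(-1, 24)) = Add(10243, -24) = 10219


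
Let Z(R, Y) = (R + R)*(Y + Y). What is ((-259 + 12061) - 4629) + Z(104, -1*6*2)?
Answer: 2181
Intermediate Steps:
Z(R, Y) = 4*R*Y (Z(R, Y) = (2*R)*(2*Y) = 4*R*Y)
((-259 + 12061) - 4629) + Z(104, -1*6*2) = ((-259 + 12061) - 4629) + 4*104*(-1*6*2) = (11802 - 4629) + 4*104*(-6*2) = 7173 + 4*104*(-12) = 7173 - 4992 = 2181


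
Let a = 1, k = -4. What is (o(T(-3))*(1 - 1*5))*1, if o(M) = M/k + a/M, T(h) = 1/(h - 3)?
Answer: 143/6 ≈ 23.833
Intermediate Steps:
T(h) = 1/(-3 + h)
o(M) = 1/M - M/4 (o(M) = M/(-4) + 1/M = M*(-1/4) + 1/M = -M/4 + 1/M = 1/M - M/4)
(o(T(-3))*(1 - 1*5))*1 = ((1/(1/(-3 - 3)) - 1/(4*(-3 - 3)))*(1 - 1*5))*1 = ((1/(1/(-6)) - 1/4/(-6))*(1 - 5))*1 = ((1/(-1/6) - 1/4*(-1/6))*(-4))*1 = ((-6 + 1/24)*(-4))*1 = -143/24*(-4)*1 = (143/6)*1 = 143/6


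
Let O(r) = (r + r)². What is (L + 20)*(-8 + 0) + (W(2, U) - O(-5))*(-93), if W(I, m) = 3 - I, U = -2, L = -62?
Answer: 9543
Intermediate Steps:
O(r) = 4*r² (O(r) = (2*r)² = 4*r²)
(L + 20)*(-8 + 0) + (W(2, U) - O(-5))*(-93) = (-62 + 20)*(-8 + 0) + ((3 - 1*2) - 4*(-5)²)*(-93) = -42*(-8) + ((3 - 2) - 4*25)*(-93) = 336 + (1 - 1*100)*(-93) = 336 + (1 - 100)*(-93) = 336 - 99*(-93) = 336 + 9207 = 9543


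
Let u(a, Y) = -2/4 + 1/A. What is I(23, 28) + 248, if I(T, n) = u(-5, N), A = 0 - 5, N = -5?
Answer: 2473/10 ≈ 247.30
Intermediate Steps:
A = -5
u(a, Y) = -7/10 (u(a, Y) = -2/4 + 1/(-5) = -2*¼ + 1*(-⅕) = -½ - ⅕ = -7/10)
I(T, n) = -7/10
I(23, 28) + 248 = -7/10 + 248 = 2473/10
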